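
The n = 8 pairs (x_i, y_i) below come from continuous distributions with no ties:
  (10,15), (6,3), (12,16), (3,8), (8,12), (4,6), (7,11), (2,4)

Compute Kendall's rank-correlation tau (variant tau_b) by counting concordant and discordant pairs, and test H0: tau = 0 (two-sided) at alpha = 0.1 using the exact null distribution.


Step 1: Enumerate the 28 unordered pairs (i,j) with i<j and classify each by sign(x_j-x_i) * sign(y_j-y_i).
  (1,2):dx=-4,dy=-12->C; (1,3):dx=+2,dy=+1->C; (1,4):dx=-7,dy=-7->C; (1,5):dx=-2,dy=-3->C
  (1,6):dx=-6,dy=-9->C; (1,7):dx=-3,dy=-4->C; (1,8):dx=-8,dy=-11->C; (2,3):dx=+6,dy=+13->C
  (2,4):dx=-3,dy=+5->D; (2,5):dx=+2,dy=+9->C; (2,6):dx=-2,dy=+3->D; (2,7):dx=+1,dy=+8->C
  (2,8):dx=-4,dy=+1->D; (3,4):dx=-9,dy=-8->C; (3,5):dx=-4,dy=-4->C; (3,6):dx=-8,dy=-10->C
  (3,7):dx=-5,dy=-5->C; (3,8):dx=-10,dy=-12->C; (4,5):dx=+5,dy=+4->C; (4,6):dx=+1,dy=-2->D
  (4,7):dx=+4,dy=+3->C; (4,8):dx=-1,dy=-4->C; (5,6):dx=-4,dy=-6->C; (5,7):dx=-1,dy=-1->C
  (5,8):dx=-6,dy=-8->C; (6,7):dx=+3,dy=+5->C; (6,8):dx=-2,dy=-2->C; (7,8):dx=-5,dy=-7->C
Step 2: C = 24, D = 4, total pairs = 28.
Step 3: tau = (C - D)/(n(n-1)/2) = (24 - 4)/28 = 0.714286.
Step 4: Exact two-sided p-value (enumerate n! = 40320 permutations of y under H0): p = 0.014137.
Step 5: alpha = 0.1. reject H0.

tau_b = 0.7143 (C=24, D=4), p = 0.014137, reject H0.


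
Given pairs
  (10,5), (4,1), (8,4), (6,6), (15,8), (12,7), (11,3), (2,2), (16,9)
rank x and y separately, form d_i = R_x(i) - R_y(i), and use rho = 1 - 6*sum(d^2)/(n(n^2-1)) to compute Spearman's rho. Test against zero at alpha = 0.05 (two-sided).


Step 1: Rank x and y separately (midranks; no ties here).
rank(x): 10->5, 4->2, 8->4, 6->3, 15->8, 12->7, 11->6, 2->1, 16->9
rank(y): 5->5, 1->1, 4->4, 6->6, 8->8, 7->7, 3->3, 2->2, 9->9
Step 2: d_i = R_x(i) - R_y(i); compute d_i^2.
  (5-5)^2=0, (2-1)^2=1, (4-4)^2=0, (3-6)^2=9, (8-8)^2=0, (7-7)^2=0, (6-3)^2=9, (1-2)^2=1, (9-9)^2=0
sum(d^2) = 20.
Step 3: rho = 1 - 6*20 / (9*(9^2 - 1)) = 1 - 120/720 = 0.833333.
Step 4: Under H0, t = rho * sqrt((n-2)/(1-rho^2)) = 3.9886 ~ t(7).
Step 5: Two-sided p-value from the t-distribution with 7 df = 0.005266.
Step 6: alpha = 0.05. reject H0.

rho = 0.8333, p = 0.005266, reject H0 at alpha = 0.05.


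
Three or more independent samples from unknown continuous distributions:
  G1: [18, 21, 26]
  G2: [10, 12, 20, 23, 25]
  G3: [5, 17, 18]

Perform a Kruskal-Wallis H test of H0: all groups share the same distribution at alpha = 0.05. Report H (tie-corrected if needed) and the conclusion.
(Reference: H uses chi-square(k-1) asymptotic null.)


Step 1: Combine all N = 11 observations and assign midranks.
sorted (value, group, rank): (5,G3,1), (10,G2,2), (12,G2,3), (17,G3,4), (18,G1,5.5), (18,G3,5.5), (20,G2,7), (21,G1,8), (23,G2,9), (25,G2,10), (26,G1,11)
Step 2: Sum ranks within each group.
R_1 = 24.5 (n_1 = 3)
R_2 = 31 (n_2 = 5)
R_3 = 10.5 (n_3 = 3)
Step 3: H = 12/(N(N+1)) * sum(R_i^2/n_i) - 3(N+1)
     = 12/(11*12) * (24.5^2/3 + 31^2/5 + 10.5^2/3) - 3*12
     = 0.090909 * 429.033 - 36
     = 3.003030.
Step 4: Ties present; correction factor C = 1 - 6/(11^3 - 11) = 0.995455. Corrected H = 3.003030 / 0.995455 = 3.016743.
Step 5: Under H0, H ~ chi^2(2); p-value = 0.221270.
Step 6: alpha = 0.05. fail to reject H0.

H = 3.0167, df = 2, p = 0.221270, fail to reject H0.


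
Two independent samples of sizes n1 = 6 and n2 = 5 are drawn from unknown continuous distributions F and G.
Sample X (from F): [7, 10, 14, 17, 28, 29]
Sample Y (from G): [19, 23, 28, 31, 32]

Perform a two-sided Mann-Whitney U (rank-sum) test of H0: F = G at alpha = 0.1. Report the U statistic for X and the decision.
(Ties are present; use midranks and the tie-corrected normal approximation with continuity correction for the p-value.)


Step 1: Combine and sort all 11 observations; assign midranks.
sorted (value, group): (7,X), (10,X), (14,X), (17,X), (19,Y), (23,Y), (28,X), (28,Y), (29,X), (31,Y), (32,Y)
ranks: 7->1, 10->2, 14->3, 17->4, 19->5, 23->6, 28->7.5, 28->7.5, 29->9, 31->10, 32->11
Step 2: Rank sum for X: R1 = 1 + 2 + 3 + 4 + 7.5 + 9 = 26.5.
Step 3: U_X = R1 - n1(n1+1)/2 = 26.5 - 6*7/2 = 26.5 - 21 = 5.5.
       U_Y = n1*n2 - U_X = 30 - 5.5 = 24.5.
Step 4: Ties are present, so use the tie-corrected normal approximation (with continuity correction) for the p-value.
Step 5: p-value = 0.099576; compare to alpha = 0.1. reject H0.

U_X = 5.5, p = 0.099576, reject H0 at alpha = 0.1.


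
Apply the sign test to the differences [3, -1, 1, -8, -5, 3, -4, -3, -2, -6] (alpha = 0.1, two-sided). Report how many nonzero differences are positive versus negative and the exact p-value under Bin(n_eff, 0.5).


Step 1: Discard zero differences. Original n = 10; n_eff = number of nonzero differences = 10.
Nonzero differences (with sign): +3, -1, +1, -8, -5, +3, -4, -3, -2, -6
Step 2: Count signs: positive = 3, negative = 7.
Step 3: Under H0: P(positive) = 0.5, so the number of positives S ~ Bin(10, 0.5).
Step 4: Two-sided exact p-value = sum of Bin(10,0.5) probabilities at or below the observed probability = 0.343750.
Step 5: alpha = 0.1. fail to reject H0.

n_eff = 10, pos = 3, neg = 7, p = 0.343750, fail to reject H0.


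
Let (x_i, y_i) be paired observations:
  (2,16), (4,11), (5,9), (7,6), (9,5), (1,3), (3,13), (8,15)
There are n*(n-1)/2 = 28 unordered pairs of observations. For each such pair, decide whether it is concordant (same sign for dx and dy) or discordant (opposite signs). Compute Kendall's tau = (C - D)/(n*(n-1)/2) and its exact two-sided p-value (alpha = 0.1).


Step 1: Enumerate the 28 unordered pairs (i,j) with i<j and classify each by sign(x_j-x_i) * sign(y_j-y_i).
  (1,2):dx=+2,dy=-5->D; (1,3):dx=+3,dy=-7->D; (1,4):dx=+5,dy=-10->D; (1,5):dx=+7,dy=-11->D
  (1,6):dx=-1,dy=-13->C; (1,7):dx=+1,dy=-3->D; (1,8):dx=+6,dy=-1->D; (2,3):dx=+1,dy=-2->D
  (2,4):dx=+3,dy=-5->D; (2,5):dx=+5,dy=-6->D; (2,6):dx=-3,dy=-8->C; (2,7):dx=-1,dy=+2->D
  (2,8):dx=+4,dy=+4->C; (3,4):dx=+2,dy=-3->D; (3,5):dx=+4,dy=-4->D; (3,6):dx=-4,dy=-6->C
  (3,7):dx=-2,dy=+4->D; (3,8):dx=+3,dy=+6->C; (4,5):dx=+2,dy=-1->D; (4,6):dx=-6,dy=-3->C
  (4,7):dx=-4,dy=+7->D; (4,8):dx=+1,dy=+9->C; (5,6):dx=-8,dy=-2->C; (5,7):dx=-6,dy=+8->D
  (5,8):dx=-1,dy=+10->D; (6,7):dx=+2,dy=+10->C; (6,8):dx=+7,dy=+12->C; (7,8):dx=+5,dy=+2->C
Step 2: C = 11, D = 17, total pairs = 28.
Step 3: tau = (C - D)/(n(n-1)/2) = (11 - 17)/28 = -0.214286.
Step 4: Exact two-sided p-value (enumerate n! = 40320 permutations of y under H0): p = 0.548413.
Step 5: alpha = 0.1. fail to reject H0.

tau_b = -0.2143 (C=11, D=17), p = 0.548413, fail to reject H0.


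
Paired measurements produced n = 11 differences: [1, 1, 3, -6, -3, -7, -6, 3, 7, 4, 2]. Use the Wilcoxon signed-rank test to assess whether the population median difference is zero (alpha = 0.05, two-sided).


Step 1: Drop any zero differences (none here) and take |d_i|.
|d| = [1, 1, 3, 6, 3, 7, 6, 3, 7, 4, 2]
Step 2: Midrank |d_i| (ties get averaged ranks).
ranks: |1|->1.5, |1|->1.5, |3|->5, |6|->8.5, |3|->5, |7|->10.5, |6|->8.5, |3|->5, |7|->10.5, |4|->7, |2|->3
Step 3: Attach original signs; sum ranks with positive sign and with negative sign.
W+ = 1.5 + 1.5 + 5 + 5 + 10.5 + 7 + 3 = 33.5
W- = 8.5 + 5 + 10.5 + 8.5 = 32.5
(Check: W+ + W- = 66 should equal n(n+1)/2 = 66.)
Step 4: Test statistic W = min(W+, W-) = 32.5.
Step 5: Ties in |d|, so use the tie-corrected normal approximation.
        E[W] = n(n+1)/4 = 11*12/4 = 33.
        Tie groups: |d|=1 (t=2), |d|=3 (t=3), |d|=6 (t=2), |d|=7 (t=2); sum(t^3 - t) = 42.
        Var[W] = n(n+1)(2n+1)/24 - sum(t^3-t)/48 = 3036/24 - 42/48 = 125.625.
        z = (W - E[W]) / sqrt(Var[W]) = (32.5 - 33) / 11.2083 = -0.0446.
        Two-sided p = 2*Phi(z) = 0.964418.
Step 6: alpha = 0.05. fail to reject H0.

W+ = 33.5, W- = 32.5, W = min = 32.5, p = 0.964418, fail to reject H0.


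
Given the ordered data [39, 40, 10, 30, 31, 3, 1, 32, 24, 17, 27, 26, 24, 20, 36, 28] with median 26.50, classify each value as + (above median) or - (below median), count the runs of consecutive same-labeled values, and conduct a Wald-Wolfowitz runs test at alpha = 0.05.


Step 1: Compute median = 26.50; label A = above, B = below.
Labels in order: AABAABBABBABBBAA  (n_A = 8, n_B = 8)
Step 2: Count runs R = 9.
Step 3: Under H0 (random ordering), E[R] = 2*n_A*n_B/(n_A+n_B) + 1 = 2*8*8/16 + 1 = 9.0000.
        Var[R] = 2*n_A*n_B*(2*n_A*n_B - n_A - n_B) / ((n_A+n_B)^2 * (n_A+n_B-1)) = 14336/3840 = 3.7333.
        SD[R] = 1.9322.
Step 4: R = E[R], so z = 0 with no continuity correction.
Step 5: Two-sided p-value via normal approximation = 2*(1 - Phi(|z|)) = 1.000000.
Step 6: alpha = 0.05. fail to reject H0.

R = 9, z = 0.0000, p = 1.000000, fail to reject H0.


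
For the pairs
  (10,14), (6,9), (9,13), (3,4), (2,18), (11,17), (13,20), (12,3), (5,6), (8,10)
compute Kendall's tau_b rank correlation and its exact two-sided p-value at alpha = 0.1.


Step 1: Enumerate the 45 unordered pairs (i,j) with i<j and classify each by sign(x_j-x_i) * sign(y_j-y_i).
  (1,2):dx=-4,dy=-5->C; (1,3):dx=-1,dy=-1->C; (1,4):dx=-7,dy=-10->C; (1,5):dx=-8,dy=+4->D
  (1,6):dx=+1,dy=+3->C; (1,7):dx=+3,dy=+6->C; (1,8):dx=+2,dy=-11->D; (1,9):dx=-5,dy=-8->C
  (1,10):dx=-2,dy=-4->C; (2,3):dx=+3,dy=+4->C; (2,4):dx=-3,dy=-5->C; (2,5):dx=-4,dy=+9->D
  (2,6):dx=+5,dy=+8->C; (2,7):dx=+7,dy=+11->C; (2,8):dx=+6,dy=-6->D; (2,9):dx=-1,dy=-3->C
  (2,10):dx=+2,dy=+1->C; (3,4):dx=-6,dy=-9->C; (3,5):dx=-7,dy=+5->D; (3,6):dx=+2,dy=+4->C
  (3,7):dx=+4,dy=+7->C; (3,8):dx=+3,dy=-10->D; (3,9):dx=-4,dy=-7->C; (3,10):dx=-1,dy=-3->C
  (4,5):dx=-1,dy=+14->D; (4,6):dx=+8,dy=+13->C; (4,7):dx=+10,dy=+16->C; (4,8):dx=+9,dy=-1->D
  (4,9):dx=+2,dy=+2->C; (4,10):dx=+5,dy=+6->C; (5,6):dx=+9,dy=-1->D; (5,7):dx=+11,dy=+2->C
  (5,8):dx=+10,dy=-15->D; (5,9):dx=+3,dy=-12->D; (5,10):dx=+6,dy=-8->D; (6,7):dx=+2,dy=+3->C
  (6,8):dx=+1,dy=-14->D; (6,9):dx=-6,dy=-11->C; (6,10):dx=-3,dy=-7->C; (7,8):dx=-1,dy=-17->C
  (7,9):dx=-8,dy=-14->C; (7,10):dx=-5,dy=-10->C; (8,9):dx=-7,dy=+3->D; (8,10):dx=-4,dy=+7->D
  (9,10):dx=+3,dy=+4->C
Step 2: C = 30, D = 15, total pairs = 45.
Step 3: tau = (C - D)/(n(n-1)/2) = (30 - 15)/45 = 0.333333.
Step 4: Exact two-sided p-value (enumerate n! = 3628800 permutations of y under H0): p = 0.216373.
Step 5: alpha = 0.1. fail to reject H0.

tau_b = 0.3333 (C=30, D=15), p = 0.216373, fail to reject H0.


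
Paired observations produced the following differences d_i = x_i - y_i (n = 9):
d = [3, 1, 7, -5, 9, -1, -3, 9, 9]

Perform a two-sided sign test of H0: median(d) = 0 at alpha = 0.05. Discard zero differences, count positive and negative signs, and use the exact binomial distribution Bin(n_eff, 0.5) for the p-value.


Step 1: Discard zero differences. Original n = 9; n_eff = number of nonzero differences = 9.
Nonzero differences (with sign): +3, +1, +7, -5, +9, -1, -3, +9, +9
Step 2: Count signs: positive = 6, negative = 3.
Step 3: Under H0: P(positive) = 0.5, so the number of positives S ~ Bin(9, 0.5).
Step 4: Two-sided exact p-value = sum of Bin(9,0.5) probabilities at or below the observed probability = 0.507812.
Step 5: alpha = 0.05. fail to reject H0.

n_eff = 9, pos = 6, neg = 3, p = 0.507812, fail to reject H0.


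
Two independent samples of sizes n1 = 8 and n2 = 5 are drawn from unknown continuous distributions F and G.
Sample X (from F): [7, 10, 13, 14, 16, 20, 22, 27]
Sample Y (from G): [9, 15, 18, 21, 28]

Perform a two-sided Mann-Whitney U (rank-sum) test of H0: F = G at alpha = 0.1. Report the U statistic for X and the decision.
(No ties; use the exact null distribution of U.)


Step 1: Combine and sort all 13 observations; assign midranks.
sorted (value, group): (7,X), (9,Y), (10,X), (13,X), (14,X), (15,Y), (16,X), (18,Y), (20,X), (21,Y), (22,X), (27,X), (28,Y)
ranks: 7->1, 9->2, 10->3, 13->4, 14->5, 15->6, 16->7, 18->8, 20->9, 21->10, 22->11, 27->12, 28->13
Step 2: Rank sum for X: R1 = 1 + 3 + 4 + 5 + 7 + 9 + 11 + 12 = 52.
Step 3: U_X = R1 - n1(n1+1)/2 = 52 - 8*9/2 = 52 - 36 = 16.
       U_Y = n1*n2 - U_X = 40 - 16 = 24.
Step 4: No ties, so the exact null distribution of U (based on enumerating the C(13,8) = 1287 equally likely rank assignments) gives the two-sided p-value.
Step 5: p-value = 0.621601; compare to alpha = 0.1. fail to reject H0.

U_X = 16, p = 0.621601, fail to reject H0 at alpha = 0.1.


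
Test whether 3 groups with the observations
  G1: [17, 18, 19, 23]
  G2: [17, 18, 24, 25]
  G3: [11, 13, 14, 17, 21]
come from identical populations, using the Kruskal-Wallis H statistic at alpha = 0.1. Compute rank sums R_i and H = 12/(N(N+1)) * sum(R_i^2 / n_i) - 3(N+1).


Step 1: Combine all N = 13 observations and assign midranks.
sorted (value, group, rank): (11,G3,1), (13,G3,2), (14,G3,3), (17,G1,5), (17,G2,5), (17,G3,5), (18,G1,7.5), (18,G2,7.5), (19,G1,9), (21,G3,10), (23,G1,11), (24,G2,12), (25,G2,13)
Step 2: Sum ranks within each group.
R_1 = 32.5 (n_1 = 4)
R_2 = 37.5 (n_2 = 4)
R_3 = 21 (n_3 = 5)
Step 3: H = 12/(N(N+1)) * sum(R_i^2/n_i) - 3(N+1)
     = 12/(13*14) * (32.5^2/4 + 37.5^2/4 + 21^2/5) - 3*14
     = 0.065934 * 703.825 - 42
     = 4.406044.
Step 4: Ties present; correction factor C = 1 - 30/(13^3 - 13) = 0.986264. Corrected H = 4.406044 / 0.986264 = 4.467409.
Step 5: Under H0, H ~ chi^2(2); p-value = 0.107131.
Step 6: alpha = 0.1. fail to reject H0.

H = 4.4674, df = 2, p = 0.107131, fail to reject H0.


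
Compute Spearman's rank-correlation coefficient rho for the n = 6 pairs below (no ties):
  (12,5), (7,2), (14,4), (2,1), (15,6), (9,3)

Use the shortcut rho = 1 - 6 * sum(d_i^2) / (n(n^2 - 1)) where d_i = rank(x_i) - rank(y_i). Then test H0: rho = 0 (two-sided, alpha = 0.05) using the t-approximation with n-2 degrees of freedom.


Step 1: Rank x and y separately (midranks; no ties here).
rank(x): 12->4, 7->2, 14->5, 2->1, 15->6, 9->3
rank(y): 5->5, 2->2, 4->4, 1->1, 6->6, 3->3
Step 2: d_i = R_x(i) - R_y(i); compute d_i^2.
  (4-5)^2=1, (2-2)^2=0, (5-4)^2=1, (1-1)^2=0, (6-6)^2=0, (3-3)^2=0
sum(d^2) = 2.
Step 3: rho = 1 - 6*2 / (6*(6^2 - 1)) = 1 - 12/210 = 0.942857.
Step 4: Under H0, t = rho * sqrt((n-2)/(1-rho^2)) = 5.6595 ~ t(4).
Step 5: Two-sided p-value from the t-distribution with 4 df = 0.004805.
Step 6: alpha = 0.05. reject H0.

rho = 0.9429, p = 0.004805, reject H0 at alpha = 0.05.


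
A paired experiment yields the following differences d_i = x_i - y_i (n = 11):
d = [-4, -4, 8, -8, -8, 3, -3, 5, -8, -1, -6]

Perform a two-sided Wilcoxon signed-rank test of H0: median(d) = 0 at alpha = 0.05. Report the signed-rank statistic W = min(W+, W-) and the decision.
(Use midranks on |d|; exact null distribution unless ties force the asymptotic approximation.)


Step 1: Drop any zero differences (none here) and take |d_i|.
|d| = [4, 4, 8, 8, 8, 3, 3, 5, 8, 1, 6]
Step 2: Midrank |d_i| (ties get averaged ranks).
ranks: |4|->4.5, |4|->4.5, |8|->9.5, |8|->9.5, |8|->9.5, |3|->2.5, |3|->2.5, |5|->6, |8|->9.5, |1|->1, |6|->7
Step 3: Attach original signs; sum ranks with positive sign and with negative sign.
W+ = 9.5 + 2.5 + 6 = 18
W- = 4.5 + 4.5 + 9.5 + 9.5 + 2.5 + 9.5 + 1 + 7 = 48
(Check: W+ + W- = 66 should equal n(n+1)/2 = 66.)
Step 4: Test statistic W = min(W+, W-) = 18.
Step 5: Ties in |d|, so use the tie-corrected normal approximation.
        E[W] = n(n+1)/4 = 11*12/4 = 33.
        Tie groups: |d|=3 (t=2), |d|=4 (t=2), |d|=8 (t=4); sum(t^3 - t) = 72.
        Var[W] = n(n+1)(2n+1)/24 - sum(t^3-t)/48 = 3036/24 - 72/48 = 125.
        z = (W - E[W]) / sqrt(Var[W]) = (18 - 33) / 11.1803 = -1.3416.
        Two-sided p = 2*Phi(z) = 0.179712.
Step 6: alpha = 0.05. fail to reject H0.

W+ = 18, W- = 48, W = min = 18, p = 0.179712, fail to reject H0.


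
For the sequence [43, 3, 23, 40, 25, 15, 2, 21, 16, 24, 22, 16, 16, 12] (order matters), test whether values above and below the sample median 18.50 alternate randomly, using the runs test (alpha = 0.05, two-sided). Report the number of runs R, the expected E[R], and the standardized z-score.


Step 1: Compute median = 18.50; label A = above, B = below.
Labels in order: ABAAABBABAABBB  (n_A = 7, n_B = 7)
Step 2: Count runs R = 8.
Step 3: Under H0 (random ordering), E[R] = 2*n_A*n_B/(n_A+n_B) + 1 = 2*7*7/14 + 1 = 8.0000.
        Var[R] = 2*n_A*n_B*(2*n_A*n_B - n_A - n_B) / ((n_A+n_B)^2 * (n_A+n_B-1)) = 8232/2548 = 3.2308.
        SD[R] = 1.7974.
Step 4: R = E[R], so z = 0 with no continuity correction.
Step 5: Two-sided p-value via normal approximation = 2*(1 - Phi(|z|)) = 1.000000.
Step 6: alpha = 0.05. fail to reject H0.

R = 8, z = 0.0000, p = 1.000000, fail to reject H0.


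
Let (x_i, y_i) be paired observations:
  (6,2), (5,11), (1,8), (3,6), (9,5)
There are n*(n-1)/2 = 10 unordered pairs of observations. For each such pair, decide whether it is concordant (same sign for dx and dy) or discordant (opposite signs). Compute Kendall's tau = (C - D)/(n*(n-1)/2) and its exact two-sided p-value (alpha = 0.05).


Step 1: Enumerate the 10 unordered pairs (i,j) with i<j and classify each by sign(x_j-x_i) * sign(y_j-y_i).
  (1,2):dx=-1,dy=+9->D; (1,3):dx=-5,dy=+6->D; (1,4):dx=-3,dy=+4->D; (1,5):dx=+3,dy=+3->C
  (2,3):dx=-4,dy=-3->C; (2,4):dx=-2,dy=-5->C; (2,5):dx=+4,dy=-6->D; (3,4):dx=+2,dy=-2->D
  (3,5):dx=+8,dy=-3->D; (4,5):dx=+6,dy=-1->D
Step 2: C = 3, D = 7, total pairs = 10.
Step 3: tau = (C - D)/(n(n-1)/2) = (3 - 7)/10 = -0.400000.
Step 4: Exact two-sided p-value (enumerate n! = 120 permutations of y under H0): p = 0.483333.
Step 5: alpha = 0.05. fail to reject H0.

tau_b = -0.4000 (C=3, D=7), p = 0.483333, fail to reject H0.


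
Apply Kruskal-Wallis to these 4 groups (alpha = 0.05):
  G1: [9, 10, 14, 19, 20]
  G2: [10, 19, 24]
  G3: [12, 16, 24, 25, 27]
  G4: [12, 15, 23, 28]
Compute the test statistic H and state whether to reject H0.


Step 1: Combine all N = 17 observations and assign midranks.
sorted (value, group, rank): (9,G1,1), (10,G1,2.5), (10,G2,2.5), (12,G3,4.5), (12,G4,4.5), (14,G1,6), (15,G4,7), (16,G3,8), (19,G1,9.5), (19,G2,9.5), (20,G1,11), (23,G4,12), (24,G2,13.5), (24,G3,13.5), (25,G3,15), (27,G3,16), (28,G4,17)
Step 2: Sum ranks within each group.
R_1 = 30 (n_1 = 5)
R_2 = 25.5 (n_2 = 3)
R_3 = 57 (n_3 = 5)
R_4 = 40.5 (n_4 = 4)
Step 3: H = 12/(N(N+1)) * sum(R_i^2/n_i) - 3(N+1)
     = 12/(17*18) * (30^2/5 + 25.5^2/3 + 57^2/5 + 40.5^2/4) - 3*18
     = 0.039216 * 1456.61 - 54
     = 3.122059.
Step 4: Ties present; correction factor C = 1 - 24/(17^3 - 17) = 0.995098. Corrected H = 3.122059 / 0.995098 = 3.137438.
Step 5: Under H0, H ~ chi^2(3); p-value = 0.370916.
Step 6: alpha = 0.05. fail to reject H0.

H = 3.1374, df = 3, p = 0.370916, fail to reject H0.


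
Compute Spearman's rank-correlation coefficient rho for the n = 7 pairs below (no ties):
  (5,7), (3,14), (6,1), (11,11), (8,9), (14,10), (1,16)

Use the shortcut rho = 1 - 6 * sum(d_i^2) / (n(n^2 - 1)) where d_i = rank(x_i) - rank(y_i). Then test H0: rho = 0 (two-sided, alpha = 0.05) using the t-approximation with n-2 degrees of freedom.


Step 1: Rank x and y separately (midranks; no ties here).
rank(x): 5->3, 3->2, 6->4, 11->6, 8->5, 14->7, 1->1
rank(y): 7->2, 14->6, 1->1, 11->5, 9->3, 10->4, 16->7
Step 2: d_i = R_x(i) - R_y(i); compute d_i^2.
  (3-2)^2=1, (2-6)^2=16, (4-1)^2=9, (6-5)^2=1, (5-3)^2=4, (7-4)^2=9, (1-7)^2=36
sum(d^2) = 76.
Step 3: rho = 1 - 6*76 / (7*(7^2 - 1)) = 1 - 456/336 = -0.357143.
Step 4: Under H0, t = rho * sqrt((n-2)/(1-rho^2)) = -0.8550 ~ t(5).
Step 5: Two-sided p-value from the t-distribution with 5 df = 0.431611.
Step 6: alpha = 0.05. fail to reject H0.

rho = -0.3571, p = 0.431611, fail to reject H0 at alpha = 0.05.


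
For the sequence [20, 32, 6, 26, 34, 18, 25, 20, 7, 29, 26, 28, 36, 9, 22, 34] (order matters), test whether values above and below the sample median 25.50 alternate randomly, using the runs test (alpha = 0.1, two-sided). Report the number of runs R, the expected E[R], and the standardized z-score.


Step 1: Compute median = 25.50; label A = above, B = below.
Labels in order: BABAABBBBAAAABBA  (n_A = 8, n_B = 8)
Step 2: Count runs R = 8.
Step 3: Under H0 (random ordering), E[R] = 2*n_A*n_B/(n_A+n_B) + 1 = 2*8*8/16 + 1 = 9.0000.
        Var[R] = 2*n_A*n_B*(2*n_A*n_B - n_A - n_B) / ((n_A+n_B)^2 * (n_A+n_B-1)) = 14336/3840 = 3.7333.
        SD[R] = 1.9322.
Step 4: Continuity-corrected z = (R + 0.5 - E[R]) / SD[R] = (8 + 0.5 - 9.0000) / 1.9322 = -0.2588.
Step 5: Two-sided p-value via normal approximation = 2*(1 - Phi(|z|)) = 0.795809.
Step 6: alpha = 0.1. fail to reject H0.

R = 8, z = -0.2588, p = 0.795809, fail to reject H0.


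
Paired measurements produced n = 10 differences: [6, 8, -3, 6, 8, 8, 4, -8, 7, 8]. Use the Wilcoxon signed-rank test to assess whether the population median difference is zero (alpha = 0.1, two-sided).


Step 1: Drop any zero differences (none here) and take |d_i|.
|d| = [6, 8, 3, 6, 8, 8, 4, 8, 7, 8]
Step 2: Midrank |d_i| (ties get averaged ranks).
ranks: |6|->3.5, |8|->8, |3|->1, |6|->3.5, |8|->8, |8|->8, |4|->2, |8|->8, |7|->5, |8|->8
Step 3: Attach original signs; sum ranks with positive sign and with negative sign.
W+ = 3.5 + 8 + 3.5 + 8 + 8 + 2 + 5 + 8 = 46
W- = 1 + 8 = 9
(Check: W+ + W- = 55 should equal n(n+1)/2 = 55.)
Step 4: Test statistic W = min(W+, W-) = 9.
Step 5: Ties in |d|, so use the tie-corrected normal approximation.
        E[W] = n(n+1)/4 = 10*11/4 = 27.5.
        Tie groups: |d|=6 (t=2), |d|=8 (t=5); sum(t^3 - t) = 126.
        Var[W] = n(n+1)(2n+1)/24 - sum(t^3-t)/48 = 2310/24 - 126/48 = 93.625.
        z = (W - E[W]) / sqrt(Var[W]) = (9 - 27.5) / 9.6760 = -1.9119.
        Two-sided p = 2*Phi(z) = 0.055883.
Step 6: alpha = 0.1. reject H0.

W+ = 46, W- = 9, W = min = 9, p = 0.055883, reject H0.


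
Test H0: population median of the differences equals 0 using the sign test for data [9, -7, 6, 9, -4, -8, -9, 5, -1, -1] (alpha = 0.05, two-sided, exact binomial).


Step 1: Discard zero differences. Original n = 10; n_eff = number of nonzero differences = 10.
Nonzero differences (with sign): +9, -7, +6, +9, -4, -8, -9, +5, -1, -1
Step 2: Count signs: positive = 4, negative = 6.
Step 3: Under H0: P(positive) = 0.5, so the number of positives S ~ Bin(10, 0.5).
Step 4: Two-sided exact p-value = sum of Bin(10,0.5) probabilities at or below the observed probability = 0.753906.
Step 5: alpha = 0.05. fail to reject H0.

n_eff = 10, pos = 4, neg = 6, p = 0.753906, fail to reject H0.


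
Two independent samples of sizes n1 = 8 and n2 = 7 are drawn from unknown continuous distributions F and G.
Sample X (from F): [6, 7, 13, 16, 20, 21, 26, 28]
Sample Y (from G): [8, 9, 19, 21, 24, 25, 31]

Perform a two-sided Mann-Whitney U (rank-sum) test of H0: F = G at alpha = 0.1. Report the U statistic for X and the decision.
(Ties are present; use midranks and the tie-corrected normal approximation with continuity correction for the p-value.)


Step 1: Combine and sort all 15 observations; assign midranks.
sorted (value, group): (6,X), (7,X), (8,Y), (9,Y), (13,X), (16,X), (19,Y), (20,X), (21,X), (21,Y), (24,Y), (25,Y), (26,X), (28,X), (31,Y)
ranks: 6->1, 7->2, 8->3, 9->4, 13->5, 16->6, 19->7, 20->8, 21->9.5, 21->9.5, 24->11, 25->12, 26->13, 28->14, 31->15
Step 2: Rank sum for X: R1 = 1 + 2 + 5 + 6 + 8 + 9.5 + 13 + 14 = 58.5.
Step 3: U_X = R1 - n1(n1+1)/2 = 58.5 - 8*9/2 = 58.5 - 36 = 22.5.
       U_Y = n1*n2 - U_X = 56 - 22.5 = 33.5.
Step 4: Ties are present, so use the tie-corrected normal approximation (with continuity correction) for the p-value.
Step 5: p-value = 0.562485; compare to alpha = 0.1. fail to reject H0.

U_X = 22.5, p = 0.562485, fail to reject H0 at alpha = 0.1.


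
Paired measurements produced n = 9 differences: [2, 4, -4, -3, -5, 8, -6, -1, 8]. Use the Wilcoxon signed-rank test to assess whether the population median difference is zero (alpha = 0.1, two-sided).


Step 1: Drop any zero differences (none here) and take |d_i|.
|d| = [2, 4, 4, 3, 5, 8, 6, 1, 8]
Step 2: Midrank |d_i| (ties get averaged ranks).
ranks: |2|->2, |4|->4.5, |4|->4.5, |3|->3, |5|->6, |8|->8.5, |6|->7, |1|->1, |8|->8.5
Step 3: Attach original signs; sum ranks with positive sign and with negative sign.
W+ = 2 + 4.5 + 8.5 + 8.5 = 23.5
W- = 4.5 + 3 + 6 + 7 + 1 = 21.5
(Check: W+ + W- = 45 should equal n(n+1)/2 = 45.)
Step 4: Test statistic W = min(W+, W-) = 21.5.
Step 5: Ties in |d|, so use the tie-corrected normal approximation.
        E[W] = n(n+1)/4 = 9*10/4 = 22.5.
        Tie groups: |d|=4 (t=2), |d|=8 (t=2); sum(t^3 - t) = 12.
        Var[W] = n(n+1)(2n+1)/24 - sum(t^3-t)/48 = 1710/24 - 12/48 = 71.
        z = (W - E[W]) / sqrt(Var[W]) = (21.5 - 22.5) / 8.4261 = -0.1187.
        Two-sided p = 2*Phi(z) = 0.905530.
Step 6: alpha = 0.1. fail to reject H0.

W+ = 23.5, W- = 21.5, W = min = 21.5, p = 0.905530, fail to reject H0.


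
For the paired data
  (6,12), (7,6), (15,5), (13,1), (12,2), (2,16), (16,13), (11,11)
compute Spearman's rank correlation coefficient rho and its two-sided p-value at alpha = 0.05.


Step 1: Rank x and y separately (midranks; no ties here).
rank(x): 6->2, 7->3, 15->7, 13->6, 12->5, 2->1, 16->8, 11->4
rank(y): 12->6, 6->4, 5->3, 1->1, 2->2, 16->8, 13->7, 11->5
Step 2: d_i = R_x(i) - R_y(i); compute d_i^2.
  (2-6)^2=16, (3-4)^2=1, (7-3)^2=16, (6-1)^2=25, (5-2)^2=9, (1-8)^2=49, (8-7)^2=1, (4-5)^2=1
sum(d^2) = 118.
Step 3: rho = 1 - 6*118 / (8*(8^2 - 1)) = 1 - 708/504 = -0.404762.
Step 4: Under H0, t = rho * sqrt((n-2)/(1-rho^2)) = -1.0842 ~ t(6).
Step 5: Two-sided p-value from the t-distribution with 6 df = 0.319889.
Step 6: alpha = 0.05. fail to reject H0.

rho = -0.4048, p = 0.319889, fail to reject H0 at alpha = 0.05.


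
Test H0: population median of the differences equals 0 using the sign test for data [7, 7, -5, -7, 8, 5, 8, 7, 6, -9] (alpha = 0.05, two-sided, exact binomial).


Step 1: Discard zero differences. Original n = 10; n_eff = number of nonzero differences = 10.
Nonzero differences (with sign): +7, +7, -5, -7, +8, +5, +8, +7, +6, -9
Step 2: Count signs: positive = 7, negative = 3.
Step 3: Under H0: P(positive) = 0.5, so the number of positives S ~ Bin(10, 0.5).
Step 4: Two-sided exact p-value = sum of Bin(10,0.5) probabilities at or below the observed probability = 0.343750.
Step 5: alpha = 0.05. fail to reject H0.

n_eff = 10, pos = 7, neg = 3, p = 0.343750, fail to reject H0.


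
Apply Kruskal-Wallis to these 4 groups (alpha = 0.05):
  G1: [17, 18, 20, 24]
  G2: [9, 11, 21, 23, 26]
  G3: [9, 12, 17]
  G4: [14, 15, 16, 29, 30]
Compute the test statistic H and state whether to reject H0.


Step 1: Combine all N = 17 observations and assign midranks.
sorted (value, group, rank): (9,G2,1.5), (9,G3,1.5), (11,G2,3), (12,G3,4), (14,G4,5), (15,G4,6), (16,G4,7), (17,G1,8.5), (17,G3,8.5), (18,G1,10), (20,G1,11), (21,G2,12), (23,G2,13), (24,G1,14), (26,G2,15), (29,G4,16), (30,G4,17)
Step 2: Sum ranks within each group.
R_1 = 43.5 (n_1 = 4)
R_2 = 44.5 (n_2 = 5)
R_3 = 14 (n_3 = 3)
R_4 = 51 (n_4 = 5)
Step 3: H = 12/(N(N+1)) * sum(R_i^2/n_i) - 3(N+1)
     = 12/(17*18) * (43.5^2/4 + 44.5^2/5 + 14^2/3 + 51^2/5) - 3*18
     = 0.039216 * 1454.65 - 54
     = 3.044935.
Step 4: Ties present; correction factor C = 1 - 12/(17^3 - 17) = 0.997549. Corrected H = 3.044935 / 0.997549 = 3.052416.
Step 5: Under H0, H ~ chi^2(3); p-value = 0.383614.
Step 6: alpha = 0.05. fail to reject H0.

H = 3.0524, df = 3, p = 0.383614, fail to reject H0.


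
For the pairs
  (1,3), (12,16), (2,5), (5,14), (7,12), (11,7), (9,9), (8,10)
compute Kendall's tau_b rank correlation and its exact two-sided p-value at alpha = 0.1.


Step 1: Enumerate the 28 unordered pairs (i,j) with i<j and classify each by sign(x_j-x_i) * sign(y_j-y_i).
  (1,2):dx=+11,dy=+13->C; (1,3):dx=+1,dy=+2->C; (1,4):dx=+4,dy=+11->C; (1,5):dx=+6,dy=+9->C
  (1,6):dx=+10,dy=+4->C; (1,7):dx=+8,dy=+6->C; (1,8):dx=+7,dy=+7->C; (2,3):dx=-10,dy=-11->C
  (2,4):dx=-7,dy=-2->C; (2,5):dx=-5,dy=-4->C; (2,6):dx=-1,dy=-9->C; (2,7):dx=-3,dy=-7->C
  (2,8):dx=-4,dy=-6->C; (3,4):dx=+3,dy=+9->C; (3,5):dx=+5,dy=+7->C; (3,6):dx=+9,dy=+2->C
  (3,7):dx=+7,dy=+4->C; (3,8):dx=+6,dy=+5->C; (4,5):dx=+2,dy=-2->D; (4,6):dx=+6,dy=-7->D
  (4,7):dx=+4,dy=-5->D; (4,8):dx=+3,dy=-4->D; (5,6):dx=+4,dy=-5->D; (5,7):dx=+2,dy=-3->D
  (5,8):dx=+1,dy=-2->D; (6,7):dx=-2,dy=+2->D; (6,8):dx=-3,dy=+3->D; (7,8):dx=-1,dy=+1->D
Step 2: C = 18, D = 10, total pairs = 28.
Step 3: tau = (C - D)/(n(n-1)/2) = (18 - 10)/28 = 0.285714.
Step 4: Exact two-sided p-value (enumerate n! = 40320 permutations of y under H0): p = 0.398760.
Step 5: alpha = 0.1. fail to reject H0.

tau_b = 0.2857 (C=18, D=10), p = 0.398760, fail to reject H0.


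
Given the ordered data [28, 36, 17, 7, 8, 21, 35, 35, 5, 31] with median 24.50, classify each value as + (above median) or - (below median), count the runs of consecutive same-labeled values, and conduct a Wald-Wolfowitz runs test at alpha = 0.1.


Step 1: Compute median = 24.50; label A = above, B = below.
Labels in order: AABBBBAABA  (n_A = 5, n_B = 5)
Step 2: Count runs R = 5.
Step 3: Under H0 (random ordering), E[R] = 2*n_A*n_B/(n_A+n_B) + 1 = 2*5*5/10 + 1 = 6.0000.
        Var[R] = 2*n_A*n_B*(2*n_A*n_B - n_A - n_B) / ((n_A+n_B)^2 * (n_A+n_B-1)) = 2000/900 = 2.2222.
        SD[R] = 1.4907.
Step 4: Continuity-corrected z = (R + 0.5 - E[R]) / SD[R] = (5 + 0.5 - 6.0000) / 1.4907 = -0.3354.
Step 5: Two-sided p-value via normal approximation = 2*(1 - Phi(|z|)) = 0.737316.
Step 6: alpha = 0.1. fail to reject H0.

R = 5, z = -0.3354, p = 0.737316, fail to reject H0.


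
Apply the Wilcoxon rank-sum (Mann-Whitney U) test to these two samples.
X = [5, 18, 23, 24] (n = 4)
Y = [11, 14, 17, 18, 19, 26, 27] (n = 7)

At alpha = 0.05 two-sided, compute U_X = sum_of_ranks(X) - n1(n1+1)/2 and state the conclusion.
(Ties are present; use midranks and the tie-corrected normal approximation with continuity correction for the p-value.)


Step 1: Combine and sort all 11 observations; assign midranks.
sorted (value, group): (5,X), (11,Y), (14,Y), (17,Y), (18,X), (18,Y), (19,Y), (23,X), (24,X), (26,Y), (27,Y)
ranks: 5->1, 11->2, 14->3, 17->4, 18->5.5, 18->5.5, 19->7, 23->8, 24->9, 26->10, 27->11
Step 2: Rank sum for X: R1 = 1 + 5.5 + 8 + 9 = 23.5.
Step 3: U_X = R1 - n1(n1+1)/2 = 23.5 - 4*5/2 = 23.5 - 10 = 13.5.
       U_Y = n1*n2 - U_X = 28 - 13.5 = 14.5.
Step 4: Ties are present, so use the tie-corrected normal approximation (with continuity correction) for the p-value.
Step 5: p-value = 1.000000; compare to alpha = 0.05. fail to reject H0.

U_X = 13.5, p = 1.000000, fail to reject H0 at alpha = 0.05.


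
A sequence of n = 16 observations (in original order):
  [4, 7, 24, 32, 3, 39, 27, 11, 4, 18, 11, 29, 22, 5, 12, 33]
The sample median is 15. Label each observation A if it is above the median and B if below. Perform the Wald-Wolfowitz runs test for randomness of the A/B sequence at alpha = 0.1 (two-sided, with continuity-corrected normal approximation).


Step 1: Compute median = 15; label A = above, B = below.
Labels in order: BBAABAABBABAABBA  (n_A = 8, n_B = 8)
Step 2: Count runs R = 10.
Step 3: Under H0 (random ordering), E[R] = 2*n_A*n_B/(n_A+n_B) + 1 = 2*8*8/16 + 1 = 9.0000.
        Var[R] = 2*n_A*n_B*(2*n_A*n_B - n_A - n_B) / ((n_A+n_B)^2 * (n_A+n_B-1)) = 14336/3840 = 3.7333.
        SD[R] = 1.9322.
Step 4: Continuity-corrected z = (R - 0.5 - E[R]) / SD[R] = (10 - 0.5 - 9.0000) / 1.9322 = 0.2588.
Step 5: Two-sided p-value via normal approximation = 2*(1 - Phi(|z|)) = 0.795809.
Step 6: alpha = 0.1. fail to reject H0.

R = 10, z = 0.2588, p = 0.795809, fail to reject H0.


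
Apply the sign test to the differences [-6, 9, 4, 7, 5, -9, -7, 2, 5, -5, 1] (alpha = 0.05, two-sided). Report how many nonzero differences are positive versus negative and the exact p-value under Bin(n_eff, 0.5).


Step 1: Discard zero differences. Original n = 11; n_eff = number of nonzero differences = 11.
Nonzero differences (with sign): -6, +9, +4, +7, +5, -9, -7, +2, +5, -5, +1
Step 2: Count signs: positive = 7, negative = 4.
Step 3: Under H0: P(positive) = 0.5, so the number of positives S ~ Bin(11, 0.5).
Step 4: Two-sided exact p-value = sum of Bin(11,0.5) probabilities at or below the observed probability = 0.548828.
Step 5: alpha = 0.05. fail to reject H0.

n_eff = 11, pos = 7, neg = 4, p = 0.548828, fail to reject H0.


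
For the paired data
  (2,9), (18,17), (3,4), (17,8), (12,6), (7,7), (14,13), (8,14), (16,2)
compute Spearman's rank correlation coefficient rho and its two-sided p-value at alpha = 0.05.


Step 1: Rank x and y separately (midranks; no ties here).
rank(x): 2->1, 18->9, 3->2, 17->8, 12->5, 7->3, 14->6, 8->4, 16->7
rank(y): 9->6, 17->9, 4->2, 8->5, 6->3, 7->4, 13->7, 14->8, 2->1
Step 2: d_i = R_x(i) - R_y(i); compute d_i^2.
  (1-6)^2=25, (9-9)^2=0, (2-2)^2=0, (8-5)^2=9, (5-3)^2=4, (3-4)^2=1, (6-7)^2=1, (4-8)^2=16, (7-1)^2=36
sum(d^2) = 92.
Step 3: rho = 1 - 6*92 / (9*(9^2 - 1)) = 1 - 552/720 = 0.233333.
Step 4: Under H0, t = rho * sqrt((n-2)/(1-rho^2)) = 0.6349 ~ t(7).
Step 5: Two-sided p-value from the t-distribution with 7 df = 0.545699.
Step 6: alpha = 0.05. fail to reject H0.

rho = 0.2333, p = 0.545699, fail to reject H0 at alpha = 0.05.


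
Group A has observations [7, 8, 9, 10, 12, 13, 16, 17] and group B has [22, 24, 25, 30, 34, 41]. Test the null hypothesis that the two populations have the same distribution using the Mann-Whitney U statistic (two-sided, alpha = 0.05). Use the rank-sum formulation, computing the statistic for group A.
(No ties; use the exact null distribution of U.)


Step 1: Combine and sort all 14 observations; assign midranks.
sorted (value, group): (7,X), (8,X), (9,X), (10,X), (12,X), (13,X), (16,X), (17,X), (22,Y), (24,Y), (25,Y), (30,Y), (34,Y), (41,Y)
ranks: 7->1, 8->2, 9->3, 10->4, 12->5, 13->6, 16->7, 17->8, 22->9, 24->10, 25->11, 30->12, 34->13, 41->14
Step 2: Rank sum for X: R1 = 1 + 2 + 3 + 4 + 5 + 6 + 7 + 8 = 36.
Step 3: U_X = R1 - n1(n1+1)/2 = 36 - 8*9/2 = 36 - 36 = 0.
       U_Y = n1*n2 - U_X = 48 - 0 = 48.
Step 4: No ties, so the exact null distribution of U (based on enumerating the C(14,8) = 3003 equally likely rank assignments) gives the two-sided p-value.
Step 5: p-value = 0.000666; compare to alpha = 0.05. reject H0.

U_X = 0, p = 0.000666, reject H0 at alpha = 0.05.


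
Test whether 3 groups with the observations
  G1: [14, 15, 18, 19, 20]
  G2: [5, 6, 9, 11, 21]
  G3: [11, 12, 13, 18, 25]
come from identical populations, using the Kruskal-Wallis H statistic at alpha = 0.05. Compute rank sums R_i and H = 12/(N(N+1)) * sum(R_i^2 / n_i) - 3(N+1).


Step 1: Combine all N = 15 observations and assign midranks.
sorted (value, group, rank): (5,G2,1), (6,G2,2), (9,G2,3), (11,G2,4.5), (11,G3,4.5), (12,G3,6), (13,G3,7), (14,G1,8), (15,G1,9), (18,G1,10.5), (18,G3,10.5), (19,G1,12), (20,G1,13), (21,G2,14), (25,G3,15)
Step 2: Sum ranks within each group.
R_1 = 52.5 (n_1 = 5)
R_2 = 24.5 (n_2 = 5)
R_3 = 43 (n_3 = 5)
Step 3: H = 12/(N(N+1)) * sum(R_i^2/n_i) - 3(N+1)
     = 12/(15*16) * (52.5^2/5 + 24.5^2/5 + 43^2/5) - 3*16
     = 0.050000 * 1041.1 - 48
     = 4.055000.
Step 4: Ties present; correction factor C = 1 - 12/(15^3 - 15) = 0.996429. Corrected H = 4.055000 / 0.996429 = 4.069534.
Step 5: Under H0, H ~ chi^2(2); p-value = 0.130711.
Step 6: alpha = 0.05. fail to reject H0.

H = 4.0695, df = 2, p = 0.130711, fail to reject H0.


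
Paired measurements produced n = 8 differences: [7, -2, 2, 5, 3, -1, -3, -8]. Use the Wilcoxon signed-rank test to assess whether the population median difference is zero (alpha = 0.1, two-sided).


Step 1: Drop any zero differences (none here) and take |d_i|.
|d| = [7, 2, 2, 5, 3, 1, 3, 8]
Step 2: Midrank |d_i| (ties get averaged ranks).
ranks: |7|->7, |2|->2.5, |2|->2.5, |5|->6, |3|->4.5, |1|->1, |3|->4.5, |8|->8
Step 3: Attach original signs; sum ranks with positive sign and with negative sign.
W+ = 7 + 2.5 + 6 + 4.5 = 20
W- = 2.5 + 1 + 4.5 + 8 = 16
(Check: W+ + W- = 36 should equal n(n+1)/2 = 36.)
Step 4: Test statistic W = min(W+, W-) = 16.
Step 5: Ties in |d|, so use the tie-corrected normal approximation.
        E[W] = n(n+1)/4 = 8*9/4 = 18.
        Tie groups: |d|=2 (t=2), |d|=3 (t=2); sum(t^3 - t) = 12.
        Var[W] = n(n+1)(2n+1)/24 - sum(t^3-t)/48 = 1224/24 - 12/48 = 50.75.
        z = (W - E[W]) / sqrt(Var[W]) = (16 - 18) / 7.1239 = -0.2807.
        Two-sided p = 2*Phi(z) = 0.778906.
Step 6: alpha = 0.1. fail to reject H0.

W+ = 20, W- = 16, W = min = 16, p = 0.778906, fail to reject H0.


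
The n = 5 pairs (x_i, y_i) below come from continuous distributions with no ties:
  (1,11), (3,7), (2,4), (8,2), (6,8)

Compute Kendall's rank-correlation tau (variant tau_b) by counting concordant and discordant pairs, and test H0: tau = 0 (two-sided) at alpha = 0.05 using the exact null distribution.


Step 1: Enumerate the 10 unordered pairs (i,j) with i<j and classify each by sign(x_j-x_i) * sign(y_j-y_i).
  (1,2):dx=+2,dy=-4->D; (1,3):dx=+1,dy=-7->D; (1,4):dx=+7,dy=-9->D; (1,5):dx=+5,dy=-3->D
  (2,3):dx=-1,dy=-3->C; (2,4):dx=+5,dy=-5->D; (2,5):dx=+3,dy=+1->C; (3,4):dx=+6,dy=-2->D
  (3,5):dx=+4,dy=+4->C; (4,5):dx=-2,dy=+6->D
Step 2: C = 3, D = 7, total pairs = 10.
Step 3: tau = (C - D)/(n(n-1)/2) = (3 - 7)/10 = -0.400000.
Step 4: Exact two-sided p-value (enumerate n! = 120 permutations of y under H0): p = 0.483333.
Step 5: alpha = 0.05. fail to reject H0.

tau_b = -0.4000 (C=3, D=7), p = 0.483333, fail to reject H0.


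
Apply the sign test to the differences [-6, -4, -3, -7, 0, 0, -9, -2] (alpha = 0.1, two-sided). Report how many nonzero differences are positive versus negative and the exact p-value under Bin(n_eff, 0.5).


Step 1: Discard zero differences. Original n = 8; n_eff = number of nonzero differences = 6.
Nonzero differences (with sign): -6, -4, -3, -7, -9, -2
Step 2: Count signs: positive = 0, negative = 6.
Step 3: Under H0: P(positive) = 0.5, so the number of positives S ~ Bin(6, 0.5).
Step 4: Two-sided exact p-value = sum of Bin(6,0.5) probabilities at or below the observed probability = 0.031250.
Step 5: alpha = 0.1. reject H0.

n_eff = 6, pos = 0, neg = 6, p = 0.031250, reject H0.


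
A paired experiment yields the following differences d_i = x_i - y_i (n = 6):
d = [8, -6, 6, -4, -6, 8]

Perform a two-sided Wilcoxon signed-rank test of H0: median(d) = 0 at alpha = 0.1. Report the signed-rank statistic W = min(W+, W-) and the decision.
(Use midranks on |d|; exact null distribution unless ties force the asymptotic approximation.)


Step 1: Drop any zero differences (none here) and take |d_i|.
|d| = [8, 6, 6, 4, 6, 8]
Step 2: Midrank |d_i| (ties get averaged ranks).
ranks: |8|->5.5, |6|->3, |6|->3, |4|->1, |6|->3, |8|->5.5
Step 3: Attach original signs; sum ranks with positive sign and with negative sign.
W+ = 5.5 + 3 + 5.5 = 14
W- = 3 + 1 + 3 = 7
(Check: W+ + W- = 21 should equal n(n+1)/2 = 21.)
Step 4: Test statistic W = min(W+, W-) = 7.
Step 5: Ties in |d|, so use the tie-corrected normal approximation.
        E[W] = n(n+1)/4 = 6*7/4 = 10.5.
        Tie groups: |d|=6 (t=3), |d|=8 (t=2); sum(t^3 - t) = 30.
        Var[W] = n(n+1)(2n+1)/24 - sum(t^3-t)/48 = 546/24 - 30/48 = 22.125.
        z = (W - E[W]) / sqrt(Var[W]) = (7 - 10.5) / 4.7037 = -0.7441.
        Two-sided p = 2*Phi(z) = 0.456821.
Step 6: alpha = 0.1. fail to reject H0.

W+ = 14, W- = 7, W = min = 7, p = 0.456821, fail to reject H0.


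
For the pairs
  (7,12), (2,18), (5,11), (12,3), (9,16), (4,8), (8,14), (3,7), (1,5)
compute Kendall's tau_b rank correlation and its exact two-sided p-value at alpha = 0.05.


Step 1: Enumerate the 36 unordered pairs (i,j) with i<j and classify each by sign(x_j-x_i) * sign(y_j-y_i).
  (1,2):dx=-5,dy=+6->D; (1,3):dx=-2,dy=-1->C; (1,4):dx=+5,dy=-9->D; (1,5):dx=+2,dy=+4->C
  (1,6):dx=-3,dy=-4->C; (1,7):dx=+1,dy=+2->C; (1,8):dx=-4,dy=-5->C; (1,9):dx=-6,dy=-7->C
  (2,3):dx=+3,dy=-7->D; (2,4):dx=+10,dy=-15->D; (2,5):dx=+7,dy=-2->D; (2,6):dx=+2,dy=-10->D
  (2,7):dx=+6,dy=-4->D; (2,8):dx=+1,dy=-11->D; (2,9):dx=-1,dy=-13->C; (3,4):dx=+7,dy=-8->D
  (3,5):dx=+4,dy=+5->C; (3,6):dx=-1,dy=-3->C; (3,7):dx=+3,dy=+3->C; (3,8):dx=-2,dy=-4->C
  (3,9):dx=-4,dy=-6->C; (4,5):dx=-3,dy=+13->D; (4,6):dx=-8,dy=+5->D; (4,7):dx=-4,dy=+11->D
  (4,8):dx=-9,dy=+4->D; (4,9):dx=-11,dy=+2->D; (5,6):dx=-5,dy=-8->C; (5,7):dx=-1,dy=-2->C
  (5,8):dx=-6,dy=-9->C; (5,9):dx=-8,dy=-11->C; (6,7):dx=+4,dy=+6->C; (6,8):dx=-1,dy=-1->C
  (6,9):dx=-3,dy=-3->C; (7,8):dx=-5,dy=-7->C; (7,9):dx=-7,dy=-9->C; (8,9):dx=-2,dy=-2->C
Step 2: C = 22, D = 14, total pairs = 36.
Step 3: tau = (C - D)/(n(n-1)/2) = (22 - 14)/36 = 0.222222.
Step 4: Exact two-sided p-value (enumerate n! = 362880 permutations of y under H0): p = 0.476709.
Step 5: alpha = 0.05. fail to reject H0.

tau_b = 0.2222 (C=22, D=14), p = 0.476709, fail to reject H0.
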